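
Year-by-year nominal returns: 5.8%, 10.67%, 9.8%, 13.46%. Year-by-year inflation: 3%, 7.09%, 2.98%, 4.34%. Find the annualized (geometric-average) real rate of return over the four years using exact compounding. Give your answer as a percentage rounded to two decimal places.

5.33%

Compound the nominal returns: 1.0580 × 1.1067 × 1.0980 × 1.1346 = 1.45868225.
Compound inflation: 1.0300 × 1.0709 × 1.0298 × 1.0434 = 1.18519514.
Deflate: 1.45868225 / 1.18519514 = 1.23075280.
Annualized real rate = 1.23075280^(1/4) − 1 = 5.3277% → 5.33%.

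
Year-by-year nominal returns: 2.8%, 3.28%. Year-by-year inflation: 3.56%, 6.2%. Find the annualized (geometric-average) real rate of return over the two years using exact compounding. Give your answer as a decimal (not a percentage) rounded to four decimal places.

Compound the nominal returns: 1.0280 × 1.0328 = 1.06171840.
Compound inflation: 1.0356 × 1.0620 = 1.09980720.
Deflate: 1.06171840 / 1.09980720 = 0.96536775.
Annualized real rate = 0.96536775^(1/2) − 1 = -1.7469% → -0.0175.

-0.0175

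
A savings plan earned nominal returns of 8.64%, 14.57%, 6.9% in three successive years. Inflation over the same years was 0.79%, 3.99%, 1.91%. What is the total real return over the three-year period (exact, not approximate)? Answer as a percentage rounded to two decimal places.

Compound the nominal returns: 1.0864 × 1.1457 × 1.0690 = 1.330572.
Compound inflation: 1.0079 × 1.0399 × 1.0191 = 1.068134.
Deflate: 1.330572 / 1.068134 = 1.245697.
Total real return = 1.245697 − 1 → 24.57%.

24.57%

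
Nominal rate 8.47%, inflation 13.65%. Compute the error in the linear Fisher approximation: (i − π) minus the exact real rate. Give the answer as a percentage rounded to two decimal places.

-0.62%

Approximate: r ≈ 8.470% − 13.650% = -5.1800%
Exact: (1 + 0.0847)/(1 + 0.1365) − 1 = -4.5579%
Error = -5.1800% − (-4.5579%) = -0.6221% → -0.62%.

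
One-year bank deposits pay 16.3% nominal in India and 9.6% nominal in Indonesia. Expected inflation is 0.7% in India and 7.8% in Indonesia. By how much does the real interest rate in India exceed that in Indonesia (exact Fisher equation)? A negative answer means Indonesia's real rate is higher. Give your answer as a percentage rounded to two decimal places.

India: (1 + 0.1630)/(1 + 0.0070) − 1 = 15.4916%
Indonesia: (1 + 0.0960)/(1 + 0.0780) − 1 = 1.6698%
Differential = 15.4916% − 1.6698% = 13.8218% → 13.82%.

13.82%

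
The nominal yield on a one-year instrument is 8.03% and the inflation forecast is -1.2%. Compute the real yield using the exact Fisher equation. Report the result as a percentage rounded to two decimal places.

9.34%

1 + r = 1.08030 / 0.98800 = 1.093421
r = 1.093421 − 1 = 9.3421%, i.e. 9.34%.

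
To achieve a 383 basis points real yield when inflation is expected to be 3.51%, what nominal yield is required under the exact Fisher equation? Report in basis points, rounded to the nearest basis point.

747 basis points

(1 + i) = (1 + r)(1 + π) = 1.03830 × 1.03510 = 1.07474433
i = 1.07474433 − 1, so the required nominal rate is 747 basis points.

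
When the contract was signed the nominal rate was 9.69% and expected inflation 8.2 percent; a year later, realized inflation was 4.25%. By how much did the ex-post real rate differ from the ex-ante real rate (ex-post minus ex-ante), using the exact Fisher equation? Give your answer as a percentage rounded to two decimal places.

Ex-ante: (1 + 0.0969)/(1 + 0.0820) − 1 = 1.3771%
Ex-post: (1 + 0.0969)/(1 + 0.0425) − 1 = 5.2182%
Difference (ex-post − ex-ante) = 3.8411% → 3.84%.

3.84%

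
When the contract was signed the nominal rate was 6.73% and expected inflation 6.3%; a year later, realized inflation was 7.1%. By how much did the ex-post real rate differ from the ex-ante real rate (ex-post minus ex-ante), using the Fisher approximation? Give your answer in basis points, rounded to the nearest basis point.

-80 basis points

Ex-ante: 6.73% − 6.3% = 0.430%
Ex-post: 6.73% − 7.1% = -0.370%
Difference (ex-post − ex-ante) = -0.8000% → -80 basis points.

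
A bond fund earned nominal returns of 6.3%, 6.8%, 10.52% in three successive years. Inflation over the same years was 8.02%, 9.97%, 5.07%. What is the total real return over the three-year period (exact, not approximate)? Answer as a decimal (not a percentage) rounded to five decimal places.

Compound the nominal returns: 1.0630 × 1.0680 × 1.1052 = 1.254716.
Compound inflation: 1.0802 × 1.0997 × 1.0507 = 1.248122.
Deflate: 1.254716 / 1.248122 = 1.005283.
Total real return = 1.005283 − 1 → 0.00528.

0.00528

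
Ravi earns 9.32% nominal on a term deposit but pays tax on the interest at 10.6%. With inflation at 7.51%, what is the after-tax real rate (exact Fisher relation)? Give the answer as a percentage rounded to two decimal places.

0.76%

After-tax nominal return = 9.32% × (1 − 0.106) = 8.33208%.
1 + r = 1.0833208 / 1.07510 = 1.007647
After-tax real rate = 1.007647 − 1 → 0.76%.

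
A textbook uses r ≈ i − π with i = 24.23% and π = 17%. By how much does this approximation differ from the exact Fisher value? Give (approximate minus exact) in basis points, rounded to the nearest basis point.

105 basis points

Approximate: r ≈ 24.230% − 17.000% = 7.2300%
Exact: (1 + 0.2423)/(1 + 0.1700) − 1 = 6.1795%
Error = 7.2300% − 6.1795% = 1.0505% → 105 basis points.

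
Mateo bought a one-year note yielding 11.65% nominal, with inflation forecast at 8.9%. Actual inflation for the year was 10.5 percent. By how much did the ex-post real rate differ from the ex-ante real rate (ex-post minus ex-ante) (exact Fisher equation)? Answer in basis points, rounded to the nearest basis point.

-148 basis points

Ex-ante: (1 + 0.1165)/(1 + 0.0890) − 1 = 2.5253%
Ex-post: (1 + 0.1165)/(1 + 0.1050) − 1 = 1.0407%
Difference (ex-post − ex-ante) = -1.4845% → -148 basis points.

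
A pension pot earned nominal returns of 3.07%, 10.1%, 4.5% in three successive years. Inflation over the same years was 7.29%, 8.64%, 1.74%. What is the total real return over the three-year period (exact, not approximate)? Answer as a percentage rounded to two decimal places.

0.00%

Nominal growth factor = 1.0307 × 1.1010 × 1.0450 = 1.185867
Price-level growth factor = 1.0729 × 1.0864 × 1.0174 = 1.185880
Real growth factor = 1.185867 / 1.185880 = 0.999989
Total real return = 0.999989 − 1 → 0.00%.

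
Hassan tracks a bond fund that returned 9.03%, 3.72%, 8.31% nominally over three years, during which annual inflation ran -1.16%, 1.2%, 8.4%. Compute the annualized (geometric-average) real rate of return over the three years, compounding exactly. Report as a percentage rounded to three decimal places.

Nominal growth factor = 1.0903 × 1.0372 × 1.0831 = 1.224833556
Price-level growth factor = 0.9884 × 1.0120 × 1.0840 = 1.084282707
Real growth factor = 1.224833556 / 1.084282707 = 1.129625648
Annualized real rate = 1.129625648^(1/3) − 1 = 4.14654% → 4.147%.

4.147%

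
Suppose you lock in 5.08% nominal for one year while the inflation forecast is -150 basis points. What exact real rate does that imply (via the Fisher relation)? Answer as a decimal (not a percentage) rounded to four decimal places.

By the Fisher relation, 1 + r = (1 + i)/(1 + π).
1 + r = 1.05080 / 0.98500 = 1.066802
r = 1.066802 − 1 = 6.6802%, i.e. 0.0668.

0.0668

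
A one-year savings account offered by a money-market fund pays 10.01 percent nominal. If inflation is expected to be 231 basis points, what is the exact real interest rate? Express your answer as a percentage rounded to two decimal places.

By the Fisher relation, 1 + r = (1 + i)/(1 + π).
1 + r = 1.10010 / 1.02310 = 1.075261
r = 1.075261 − 1 = 7.5261%, i.e. 7.53%.

7.53%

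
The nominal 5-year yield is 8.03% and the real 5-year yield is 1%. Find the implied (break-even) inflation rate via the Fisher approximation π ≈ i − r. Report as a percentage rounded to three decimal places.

π ≈ i − r = 8.03% − 1% → 7.030%.

7.030%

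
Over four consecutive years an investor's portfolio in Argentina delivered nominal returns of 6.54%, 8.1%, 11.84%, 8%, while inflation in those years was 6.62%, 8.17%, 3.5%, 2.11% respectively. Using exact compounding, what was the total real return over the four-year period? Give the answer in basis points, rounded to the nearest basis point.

1413 basis points

Compound the nominal returns: 1.0654 × 1.0810 × 1.1184 × 1.0800 = 1.391103.
Compound inflation: 1.0662 × 1.0817 × 1.0350 × 1.0211 = 1.218861.
Deflate: 1.391103 / 1.218861 = 1.141314.
Total real return = 1.141314 − 1 → 1413 basis points.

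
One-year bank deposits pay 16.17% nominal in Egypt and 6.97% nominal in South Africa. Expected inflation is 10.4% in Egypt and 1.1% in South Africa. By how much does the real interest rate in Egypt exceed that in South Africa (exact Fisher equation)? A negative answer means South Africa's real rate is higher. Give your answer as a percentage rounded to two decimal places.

-0.58%

Egypt: (1 + 0.1617)/(1 + 0.1040) − 1 = 5.2264%
South Africa: (1 + 0.0697)/(1 + 0.0110) − 1 = 5.8061%
Differential = 5.2264% − 5.8061% = -0.5797% → -0.58%.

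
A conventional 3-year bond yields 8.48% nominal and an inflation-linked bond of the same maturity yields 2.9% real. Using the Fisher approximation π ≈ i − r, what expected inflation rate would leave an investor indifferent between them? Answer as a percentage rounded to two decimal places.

π ≈ i − r = 8.48% − 2.9% → 5.58%.

5.58%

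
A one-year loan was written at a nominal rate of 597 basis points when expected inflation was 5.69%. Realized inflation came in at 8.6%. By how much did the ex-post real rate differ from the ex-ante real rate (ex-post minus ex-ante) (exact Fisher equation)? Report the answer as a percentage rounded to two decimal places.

-2.69%

Ex-ante: (1 + 0.0597)/(1 + 0.0569) − 1 = 0.2649%
Ex-post: (1 + 0.0597)/(1 + 0.0860) − 1 = -2.4217%
Difference (ex-post − ex-ante) = -2.6867% → -2.69%.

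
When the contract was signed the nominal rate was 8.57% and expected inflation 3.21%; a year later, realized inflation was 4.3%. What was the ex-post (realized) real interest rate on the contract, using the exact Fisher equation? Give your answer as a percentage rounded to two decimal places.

Ex-post: (1 + 0.0857)/(1 + 0.0430) − 1 = 4.0940%
So the realized real rate is 4.09%.

4.09%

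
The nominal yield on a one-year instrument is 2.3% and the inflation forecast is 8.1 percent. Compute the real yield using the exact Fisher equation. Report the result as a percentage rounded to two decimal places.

-5.37%

By the Fisher relation, 1 + r = (1 + i)/(1 + π).
1 + r = 1.02300 / 1.08100 = 0.946346
r = 0.946346 − 1 = -5.3654%, i.e. -5.37%.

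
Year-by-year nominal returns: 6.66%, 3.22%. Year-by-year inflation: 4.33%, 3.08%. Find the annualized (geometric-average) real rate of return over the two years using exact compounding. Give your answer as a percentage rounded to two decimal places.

1.18%

Nominal growth factor = 1.0666 × 1.0322 = 1.10094452
Price-level growth factor = 1.0433 × 1.0308 = 1.07543364
Real growth factor = 1.10094452 / 1.07543364 = 1.02372148
Annualized real rate = 1.02372148^(1/2) − 1 = 1.1791% → 1.18%.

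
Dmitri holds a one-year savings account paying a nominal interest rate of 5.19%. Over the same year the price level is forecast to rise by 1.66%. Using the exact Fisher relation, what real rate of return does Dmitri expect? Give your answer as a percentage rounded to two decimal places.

3.47%

By the Fisher relation, 1 + r = (1 + i)/(1 + π).
1 + r = 1.05190 / 1.01660 = 1.034724
r = 1.034724 − 1 = 3.4724%, i.e. 3.47%.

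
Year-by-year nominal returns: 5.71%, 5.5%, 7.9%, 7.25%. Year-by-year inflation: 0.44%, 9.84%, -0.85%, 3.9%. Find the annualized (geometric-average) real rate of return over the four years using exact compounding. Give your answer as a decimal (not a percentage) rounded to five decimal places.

Nominal growth factor = 1.0571 × 1.0550 × 1.0790 × 1.0725 = 1.29058698
Price-level growth factor = 1.0044 × 1.0984 × 0.9915 × 1.0390 = 1.13651584
Real growth factor = 1.29058698 / 1.13651584 = 1.13556444
Annualized real rate = 1.13556444^(1/4) − 1 = 3.2293% → 0.03229.

0.03229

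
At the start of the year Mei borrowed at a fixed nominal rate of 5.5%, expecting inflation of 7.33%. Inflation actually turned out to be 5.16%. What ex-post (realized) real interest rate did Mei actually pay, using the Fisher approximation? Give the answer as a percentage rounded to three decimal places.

0.340%

Ex-post: 5.5% − 5.16% = 0.340%
So the realized real rate is 0.340%.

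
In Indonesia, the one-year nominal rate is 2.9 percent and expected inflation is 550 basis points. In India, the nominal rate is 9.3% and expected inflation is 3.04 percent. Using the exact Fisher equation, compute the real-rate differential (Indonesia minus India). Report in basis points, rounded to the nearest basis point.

-854 basis points

Indonesia: (1 + 0.0290)/(1 + 0.0550) − 1 = -2.4645%
India: (1 + 0.0930)/(1 + 0.0304) − 1 = 6.0753%
Differential = -2.4645% − 6.0753% = -8.5398% → -854 basis points.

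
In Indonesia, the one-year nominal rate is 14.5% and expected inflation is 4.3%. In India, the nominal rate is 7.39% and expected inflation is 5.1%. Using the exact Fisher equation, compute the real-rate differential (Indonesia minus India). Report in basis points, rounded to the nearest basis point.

Indonesia: (1 + 0.1450)/(1 + 0.0430) − 1 = 9.7795%
India: (1 + 0.0739)/(1 + 0.0510) − 1 = 2.1789%
Differential = 9.7795% − 2.1789% = 7.6006% → 760 basis points.

760 basis points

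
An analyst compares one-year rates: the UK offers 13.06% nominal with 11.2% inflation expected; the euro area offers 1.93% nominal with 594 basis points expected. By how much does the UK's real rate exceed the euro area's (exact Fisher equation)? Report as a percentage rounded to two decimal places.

5.46%

The UK: (1 + 0.1306)/(1 + 0.1120) − 1 = 1.6727%
The euro area: (1 + 0.0193)/(1 + 0.0594) − 1 = -3.7852%
Differential = 1.6727% − (-3.7852%) = 5.4578% → 5.46%.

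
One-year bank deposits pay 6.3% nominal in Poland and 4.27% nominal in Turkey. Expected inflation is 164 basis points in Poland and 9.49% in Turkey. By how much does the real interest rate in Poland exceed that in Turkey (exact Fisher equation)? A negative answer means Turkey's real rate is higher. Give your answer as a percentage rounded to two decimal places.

9.35%

Poland: (1 + 0.0630)/(1 + 0.0164) − 1 = 4.5848%
Turkey: (1 + 0.0427)/(1 + 0.0949) − 1 = -4.7676%
Differential = 4.5848% − (-4.7676%) = 9.3524% → 9.35%.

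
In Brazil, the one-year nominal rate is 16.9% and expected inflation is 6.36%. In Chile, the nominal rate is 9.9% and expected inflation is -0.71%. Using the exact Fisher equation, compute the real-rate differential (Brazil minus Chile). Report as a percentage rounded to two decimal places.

Brazil: (1 + 0.1690)/(1 + 0.0636) − 1 = 9.9097%
Chile: (1 + 0.0990)/(1 − 0.0071) − 1 = 10.6859%
Differential = 9.9097% − 10.6859% = -0.7761% → -0.78%.

-0.78%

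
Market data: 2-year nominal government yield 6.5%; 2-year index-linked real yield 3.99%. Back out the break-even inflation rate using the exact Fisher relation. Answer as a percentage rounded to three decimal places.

(1 + π) = (1 + i)/(1 + r) = 1.06500 / 1.03990 = 1.024137
Break-even inflation = 1.024137 − 1 → 2.414%.

2.414%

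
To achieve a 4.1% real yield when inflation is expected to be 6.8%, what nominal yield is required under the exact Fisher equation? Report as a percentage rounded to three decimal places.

(1 + i) = (1 + r)(1 + π) = 1.04100 × 1.06800 = 1.111788
i = 1.111788 − 1, so the required nominal rate is 11.179%.

11.179%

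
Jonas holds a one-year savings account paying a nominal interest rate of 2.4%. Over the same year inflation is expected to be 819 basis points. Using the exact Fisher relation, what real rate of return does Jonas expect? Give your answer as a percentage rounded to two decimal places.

1 + r = 1.02400 / 1.08190 = 0.946483
r = 0.946483 − 1 = -5.3517%, i.e. -5.35%.

-5.35%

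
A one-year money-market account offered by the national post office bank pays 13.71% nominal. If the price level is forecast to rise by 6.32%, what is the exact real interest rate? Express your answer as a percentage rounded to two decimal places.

By the Fisher relation, 1 + r = (1 + i)/(1 + π).
1 + r = 1.13710 / 1.06320 = 1.069507
r = 1.069507 − 1 = 6.9507%, i.e. 6.95%.

6.95%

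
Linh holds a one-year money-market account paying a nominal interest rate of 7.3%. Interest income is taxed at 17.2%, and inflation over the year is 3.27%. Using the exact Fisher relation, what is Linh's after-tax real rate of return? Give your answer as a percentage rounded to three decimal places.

After-tax nominal return = 7.3% × (1 − 0.172) = 6.0444%.
1 + r = 1.060444 / 1.03270 = 1.0268655
After-tax real rate = 1.0268655 − 1 → 2.687%.

2.687%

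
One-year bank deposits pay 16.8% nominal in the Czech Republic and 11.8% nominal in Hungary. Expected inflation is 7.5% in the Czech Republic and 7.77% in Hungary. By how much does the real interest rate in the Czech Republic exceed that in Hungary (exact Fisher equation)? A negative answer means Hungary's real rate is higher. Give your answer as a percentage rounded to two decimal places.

The Czech Republic: (1 + 0.1680)/(1 + 0.0750) − 1 = 8.6512%
Hungary: (1 + 0.1180)/(1 + 0.0777) − 1 = 3.7394%
Differential = 8.6512% − 3.7394% = 4.9117% → 4.91%.

4.91%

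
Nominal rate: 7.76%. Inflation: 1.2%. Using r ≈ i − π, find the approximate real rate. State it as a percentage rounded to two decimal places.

6.56%

r ≈ i − π = 7.76% − 1.2% = 6.56%.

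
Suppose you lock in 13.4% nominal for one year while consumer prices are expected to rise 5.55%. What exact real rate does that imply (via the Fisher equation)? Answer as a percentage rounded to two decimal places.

By the Fisher equation, 1 + r = (1 + i)/(1 + π).
1 + r = 1.13400 / 1.05550 = 1.074372
r = 1.074372 − 1 = 7.4372%, i.e. 7.44%.

7.44%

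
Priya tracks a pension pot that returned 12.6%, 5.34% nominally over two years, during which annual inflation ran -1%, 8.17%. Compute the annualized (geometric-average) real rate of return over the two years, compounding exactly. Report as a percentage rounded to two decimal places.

5.24%

Nominal growth factor = 1.1260 × 1.0534 = 1.18612840
Price-level growth factor = 0.9900 × 1.0817 = 1.07088300
Real growth factor = 1.18612840 / 1.07088300 = 1.10761717
Annualized real rate = 1.10761717^(1/2) − 1 = 5.2434% → 5.24%.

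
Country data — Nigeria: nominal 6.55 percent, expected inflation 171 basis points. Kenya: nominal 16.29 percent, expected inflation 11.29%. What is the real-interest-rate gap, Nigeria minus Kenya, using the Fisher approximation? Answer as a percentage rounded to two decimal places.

Nigeria: 6.55% − 1.71% = 4.840%
Kenya: 16.29% − 11.29% = 5.000%
Differential = -0.160% → -0.16%.

-0.16%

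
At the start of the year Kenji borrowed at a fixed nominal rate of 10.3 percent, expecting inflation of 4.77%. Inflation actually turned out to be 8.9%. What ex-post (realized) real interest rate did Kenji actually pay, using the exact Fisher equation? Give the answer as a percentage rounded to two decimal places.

1.29%

Ex-post: (1 + 0.1030)/(1 + 0.0890) − 1 = 1.2856%
So the realized real rate is 1.29%.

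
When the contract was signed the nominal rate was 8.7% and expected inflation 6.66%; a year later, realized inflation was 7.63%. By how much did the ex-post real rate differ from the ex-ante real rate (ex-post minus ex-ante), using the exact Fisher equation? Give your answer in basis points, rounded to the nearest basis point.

-92 basis points

Ex-ante: (1 + 0.0870)/(1 + 0.0666) − 1 = 1.9126%
Ex-post: (1 + 0.0870)/(1 + 0.0763) − 1 = 0.9941%
Difference (ex-post − ex-ante) = -0.9185% → -92 basis points.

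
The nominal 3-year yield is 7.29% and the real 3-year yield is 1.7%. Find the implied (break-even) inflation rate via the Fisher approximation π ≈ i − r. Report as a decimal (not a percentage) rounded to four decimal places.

0.0559

π ≈ i − r = 7.29% − 1.7% → 0.0559.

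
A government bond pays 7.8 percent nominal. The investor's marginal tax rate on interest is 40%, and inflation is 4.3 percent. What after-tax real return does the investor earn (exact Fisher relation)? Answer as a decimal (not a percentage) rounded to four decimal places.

After-tax nominal return = 7.8% × (1 − 0.4) = 4.6800%.
1 + r = 1.04680 / 1.04300 = 1.003643
After-tax real rate = 1.003643 − 1 → 0.0036.

0.0036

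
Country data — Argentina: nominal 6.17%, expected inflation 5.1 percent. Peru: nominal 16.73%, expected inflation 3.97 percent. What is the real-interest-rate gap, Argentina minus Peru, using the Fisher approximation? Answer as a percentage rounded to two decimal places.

-11.69%

Argentina: 6.17% − 5.1% = 1.070%
Peru: 16.73% − 3.97% = 12.760%
Differential = -11.690% → -11.69%.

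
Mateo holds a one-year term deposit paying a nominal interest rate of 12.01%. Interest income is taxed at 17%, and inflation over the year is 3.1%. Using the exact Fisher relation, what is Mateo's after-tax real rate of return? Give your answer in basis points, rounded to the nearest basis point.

666 basis points

After-tax nominal return = 12.01% × (1 − 0.17) = 9.9683%.
1 + r = 1.099683 / 1.03100 = 1.066618
After-tax real rate = 1.066618 − 1 → 666 basis points.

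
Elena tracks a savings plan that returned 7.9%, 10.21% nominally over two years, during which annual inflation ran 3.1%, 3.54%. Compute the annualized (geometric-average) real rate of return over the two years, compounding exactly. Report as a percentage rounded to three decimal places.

Nominal growth factor = 1.0790 × 1.1021 = 1.18916590
Price-level growth factor = 1.0310 × 1.0354 = 1.06749740
Real growth factor = 1.18916590 / 1.06749740 = 1.11397545
Annualized real rate = 1.11397545^(1/2) − 1 = 5.5450% → 5.545%.

5.545%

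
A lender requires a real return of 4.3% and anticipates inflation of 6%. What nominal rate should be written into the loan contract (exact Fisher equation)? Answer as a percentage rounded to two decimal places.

10.56%

(1 + i) = (1 + r)(1 + π) = 1.04300 × 1.06000 = 1.10558
i = 1.10558 − 1, so the required nominal rate is 10.56%.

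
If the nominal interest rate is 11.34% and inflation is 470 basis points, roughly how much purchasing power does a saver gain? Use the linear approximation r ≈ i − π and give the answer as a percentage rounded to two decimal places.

6.64%

r ≈ i − π = 11.34% − 4.7% = 6.64%.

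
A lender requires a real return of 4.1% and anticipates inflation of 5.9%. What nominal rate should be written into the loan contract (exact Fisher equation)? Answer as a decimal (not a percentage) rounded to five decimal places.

0.10242

(1 + i) = (1 + r)(1 + π) = 1.04100 × 1.05900 = 1.102419
i = 1.102419 − 1, so the required nominal rate is 0.10242.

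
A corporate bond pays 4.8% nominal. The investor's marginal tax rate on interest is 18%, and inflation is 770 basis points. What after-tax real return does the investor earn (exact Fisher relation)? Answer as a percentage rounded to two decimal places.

-3.49%

After-tax nominal return = 4.8% × (1 − 0.18) = 3.9360%.
1 + r = 1.03936 / 1.07700 = 0.965051
After-tax real rate = 0.965051 − 1 → -3.49%.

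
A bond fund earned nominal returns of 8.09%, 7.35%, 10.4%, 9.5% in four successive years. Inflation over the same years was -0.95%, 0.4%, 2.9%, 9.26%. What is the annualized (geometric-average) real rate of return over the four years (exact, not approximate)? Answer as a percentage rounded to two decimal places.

Compound the nominal returns: 1.0809 × 1.0735 × 1.1040 × 1.0950 = 1.40271925.
Compound inflation: 0.9905 × 1.0040 × 1.0290 × 1.0926 = 1.11805911.
Deflate: 1.40271925 / 1.11805911 = 1.25460205.
Annualized real rate = 1.25460205^(1/4) − 1 = 5.8343% → 5.83%.

5.83%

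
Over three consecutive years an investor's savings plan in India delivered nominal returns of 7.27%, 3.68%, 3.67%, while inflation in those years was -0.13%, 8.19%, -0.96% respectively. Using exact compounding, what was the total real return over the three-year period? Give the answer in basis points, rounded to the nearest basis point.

774 basis points

Nominal growth factor = 1.0727 × 1.0368 × 1.0367 = 1.152992
Price-level growth factor = 0.9987 × 1.0819 × 0.9904 = 1.070121
Real growth factor = 1.152992 / 1.070121 = 1.077441
Total real return = 1.077441 − 1 → 774 basis points.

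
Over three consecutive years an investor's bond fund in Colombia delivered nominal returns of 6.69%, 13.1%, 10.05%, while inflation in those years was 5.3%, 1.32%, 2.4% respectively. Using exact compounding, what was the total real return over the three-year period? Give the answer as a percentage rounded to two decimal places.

Nominal growth factor = 1.0669 × 1.1310 × 1.1005 = 1.327934
Price-level growth factor = 1.0530 × 1.0132 × 1.0240 = 1.092505
Real growth factor = 1.327934 / 1.092505 = 1.215494
Total real return = 1.215494 − 1 → 21.55%.

21.55%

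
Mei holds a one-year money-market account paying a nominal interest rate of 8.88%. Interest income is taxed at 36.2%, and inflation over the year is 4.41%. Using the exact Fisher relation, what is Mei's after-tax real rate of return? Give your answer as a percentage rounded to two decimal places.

After-tax nominal return = 8.88% × (1 − 0.362) = 5.66544%.
1 + r = 1.0566544 / 1.04410 = 1.012024
After-tax real rate = 1.012024 − 1 → 1.20%.

1.20%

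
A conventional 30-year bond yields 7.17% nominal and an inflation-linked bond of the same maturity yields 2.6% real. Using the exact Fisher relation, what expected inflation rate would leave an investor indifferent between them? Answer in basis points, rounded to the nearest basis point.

(1 + π) = (1 + i)/(1 + r) = 1.07170 / 1.02600 = 1.044542
Break-even inflation = 1.044542 − 1 → 445 basis points.

445 basis points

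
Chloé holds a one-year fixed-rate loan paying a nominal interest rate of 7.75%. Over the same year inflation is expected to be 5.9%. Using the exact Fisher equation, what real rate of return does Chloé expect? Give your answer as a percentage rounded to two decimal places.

1.75%

By the Fisher equation, 1 + r = (1 + i)/(1 + π).
1 + r = 1.07750 / 1.05900 = 1.017469
r = 1.017469 − 1 = 1.7469%, i.e. 1.75%.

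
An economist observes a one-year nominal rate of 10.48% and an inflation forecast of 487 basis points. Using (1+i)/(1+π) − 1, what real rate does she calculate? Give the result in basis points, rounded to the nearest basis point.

1 + r = 1.10480 / 1.04870 = 1.053495
r = 1.053495 − 1 = 5.3495%, i.e. 535 basis points.

535 basis points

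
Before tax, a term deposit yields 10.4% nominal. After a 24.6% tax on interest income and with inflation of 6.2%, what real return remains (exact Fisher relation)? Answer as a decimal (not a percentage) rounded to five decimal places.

0.01546

After-tax nominal return = 10.4% × (1 − 0.246) = 7.8416%.
1 + r = 1.078416 / 1.06200 = 1.015458
After-tax real rate = 1.015458 − 1 → 0.01546.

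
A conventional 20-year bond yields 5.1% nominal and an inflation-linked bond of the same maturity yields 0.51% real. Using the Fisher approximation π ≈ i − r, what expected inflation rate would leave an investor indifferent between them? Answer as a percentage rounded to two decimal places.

4.59%

π ≈ i − r = 5.1% − 0.51% → 4.59%.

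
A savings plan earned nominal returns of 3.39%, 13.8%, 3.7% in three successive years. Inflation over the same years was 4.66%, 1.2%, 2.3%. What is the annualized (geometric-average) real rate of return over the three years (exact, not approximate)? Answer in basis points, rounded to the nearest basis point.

404 basis points

Compound the nominal returns: 1.0339 × 1.1380 × 1.0370 = 1.22011159.
Compound inflation: 1.0466 × 1.0120 × 1.0230 = 1.08351986.
Deflate: 1.22011159 / 1.08351986 = 1.12606297.
Annualized real rate = 1.12606297^(1/3) − 1 = 4.0369% → 404 basis points.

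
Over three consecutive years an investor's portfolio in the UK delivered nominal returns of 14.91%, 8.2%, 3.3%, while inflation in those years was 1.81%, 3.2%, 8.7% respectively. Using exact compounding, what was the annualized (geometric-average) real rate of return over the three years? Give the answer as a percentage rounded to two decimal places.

Nominal growth factor = 1.1491 × 1.0820 × 1.0330 = 1.28435596
Price-level growth factor = 1.0181 × 1.0320 × 1.0870 = 1.14208829
Real growth factor = 1.28435596 / 1.14208829 = 1.12456802
Annualized real rate = 1.12456802^(1/3) − 1 = 3.9909% → 3.99%.

3.99%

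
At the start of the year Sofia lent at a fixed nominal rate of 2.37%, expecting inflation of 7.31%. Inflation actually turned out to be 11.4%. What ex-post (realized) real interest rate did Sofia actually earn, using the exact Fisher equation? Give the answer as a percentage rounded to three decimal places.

Ex-post: (1 + 0.0237)/(1 + 0.1140) − 1 = -8.1059%
So the realized real rate is -8.106%.

-8.106%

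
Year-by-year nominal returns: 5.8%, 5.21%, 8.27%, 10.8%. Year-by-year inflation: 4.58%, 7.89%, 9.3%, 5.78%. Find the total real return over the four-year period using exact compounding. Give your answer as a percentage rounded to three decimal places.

2.362%

Nominal growth factor = 1.0580 × 1.0521 × 1.0827 × 1.1080 = 1.335336
Price-level growth factor = 1.0458 × 1.0789 × 1.0930 × 1.0578 = 1.304528
Real growth factor = 1.335336 / 1.304528 = 1.023616
Total real return = 1.023616 − 1 → 2.362%.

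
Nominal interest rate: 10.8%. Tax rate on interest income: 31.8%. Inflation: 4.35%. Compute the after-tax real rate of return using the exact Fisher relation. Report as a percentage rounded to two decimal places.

After-tax nominal return = 10.8% × (1 − 0.318) = 7.3656%.
1 + r = 1.073656 / 1.04350 = 1.028899
After-tax real rate = 1.028899 − 1 → 2.89%.

2.89%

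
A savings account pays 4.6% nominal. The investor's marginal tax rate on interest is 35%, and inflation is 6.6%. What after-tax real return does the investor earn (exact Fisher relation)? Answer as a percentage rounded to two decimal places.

-3.39%

After-tax nominal return = 4.6% × (1 − 0.35) = 2.9900%.
1 + r = 1.02990 / 1.06600 = 0.966135
After-tax real rate = 0.966135 − 1 → -3.39%.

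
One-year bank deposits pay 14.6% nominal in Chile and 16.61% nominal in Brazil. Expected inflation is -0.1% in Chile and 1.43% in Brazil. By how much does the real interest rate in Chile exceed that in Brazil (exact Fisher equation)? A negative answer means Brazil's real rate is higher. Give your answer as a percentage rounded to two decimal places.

Chile: (1 + 0.1460)/(1 − 0.0010) − 1 = 14.7147%
Brazil: (1 + 0.1661)/(1 + 0.0143) − 1 = 14.9660%
Differential = 14.7147% − 14.9660% = -0.2513% → -0.25%.

-0.25%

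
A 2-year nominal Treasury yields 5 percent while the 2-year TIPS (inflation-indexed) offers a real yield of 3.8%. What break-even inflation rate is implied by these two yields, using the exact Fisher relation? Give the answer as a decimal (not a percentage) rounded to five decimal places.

(1 + π) = (1 + i)/(1 + r) = 1.05000 / 1.03800 = 1.011561
Break-even inflation = 1.011561 − 1 → 0.01156.

0.01156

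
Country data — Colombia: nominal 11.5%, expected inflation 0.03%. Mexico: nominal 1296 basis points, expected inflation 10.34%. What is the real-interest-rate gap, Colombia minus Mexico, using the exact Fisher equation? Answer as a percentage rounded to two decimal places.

9.09%

Colombia: (1 + 0.1150)/(1 + 0.0003) − 1 = 11.4666%
Mexico: (1 + 0.1296)/(1 + 0.1034) − 1 = 2.3745%
Differential = 11.4666% − 2.3745% = 9.0921% → 9.09%.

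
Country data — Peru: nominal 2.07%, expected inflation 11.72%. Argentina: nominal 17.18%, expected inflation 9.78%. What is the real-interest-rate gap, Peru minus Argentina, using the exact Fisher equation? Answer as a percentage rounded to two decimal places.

-15.38%

Peru: (1 + 0.0207)/(1 + 0.1172) − 1 = -8.6377%
Argentina: (1 + 0.1718)/(1 + 0.0978) − 1 = 6.7408%
Differential = -8.6377% − 6.7408% = -15.3784% → -15.38%.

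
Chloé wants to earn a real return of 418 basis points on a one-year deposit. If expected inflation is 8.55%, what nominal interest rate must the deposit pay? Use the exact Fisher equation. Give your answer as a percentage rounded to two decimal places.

(1 + i) = (1 + r)(1 + π) = 1.04180 × 1.08550 = 1.1308739
i = 1.1308739 − 1, so the required nominal rate is 13.09%.

13.09%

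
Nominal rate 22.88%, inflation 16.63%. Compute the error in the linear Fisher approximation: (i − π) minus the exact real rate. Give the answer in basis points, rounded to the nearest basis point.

89 basis points

Approximate: r ≈ 22.880% − 16.630% = 6.2500%
Exact: (1 + 0.2288)/(1 + 0.1663) − 1 = 5.3588%
Error = 6.2500% − 5.3588% = 0.8912% → 89 basis points.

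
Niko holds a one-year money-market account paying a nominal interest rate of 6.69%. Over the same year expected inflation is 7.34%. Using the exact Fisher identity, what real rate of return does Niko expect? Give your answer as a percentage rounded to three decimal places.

1 + r = 1.06690 / 1.07340 = 0.993944
r = 0.993944 − 1 = -0.6056%, i.e. -0.606%.

-0.606%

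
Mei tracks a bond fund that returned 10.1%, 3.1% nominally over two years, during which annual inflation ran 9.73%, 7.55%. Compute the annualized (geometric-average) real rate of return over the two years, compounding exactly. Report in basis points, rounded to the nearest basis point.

-193 basis points

Compound the nominal returns: 1.1010 × 1.0310 = 1.13513100.
Compound inflation: 1.0973 × 1.0755 = 1.18014615.
Deflate: 1.13513100 / 1.18014615 = 0.96185629.
Annualized real rate = 0.96185629^(1/2) − 1 = -1.9257% → -193 basis points.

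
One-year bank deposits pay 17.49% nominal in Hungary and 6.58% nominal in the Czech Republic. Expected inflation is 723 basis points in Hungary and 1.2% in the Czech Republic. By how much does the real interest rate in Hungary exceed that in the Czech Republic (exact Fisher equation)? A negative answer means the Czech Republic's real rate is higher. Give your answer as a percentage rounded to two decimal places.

Hungary: (1 + 0.1749)/(1 + 0.0723) − 1 = 9.5682%
The Czech Republic: (1 + 0.0658)/(1 + 0.0120) − 1 = 5.3162%
Differential = 9.5682% − 5.3162% = 4.2520% → 4.25%.

4.25%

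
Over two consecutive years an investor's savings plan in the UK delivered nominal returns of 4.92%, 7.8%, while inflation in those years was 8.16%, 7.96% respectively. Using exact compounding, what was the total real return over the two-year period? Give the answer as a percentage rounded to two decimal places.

Nominal growth factor = 1.0492 × 1.0780 = 1.131038
Price-level growth factor = 1.0816 × 1.0796 = 1.167695
Real growth factor = 1.131038 / 1.167695 = 0.968607
Total real return = 0.968607 − 1 → -3.14%.

-3.14%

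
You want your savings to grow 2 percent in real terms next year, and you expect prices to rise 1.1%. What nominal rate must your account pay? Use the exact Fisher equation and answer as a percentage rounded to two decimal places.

(1 + i) = (1 + r)(1 + π) = 1.02000 × 1.01100 = 1.03122
i = 1.03122 − 1, so the required nominal rate is 3.12%.

3.12%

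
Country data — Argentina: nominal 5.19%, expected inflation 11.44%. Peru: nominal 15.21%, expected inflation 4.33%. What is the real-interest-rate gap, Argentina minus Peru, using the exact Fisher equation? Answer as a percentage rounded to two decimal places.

-16.04%

Argentina: (1 + 0.0519)/(1 + 0.1144) − 1 = -5.6084%
Peru: (1 + 0.1521)/(1 + 0.0433) − 1 = 10.4284%
Differential = -5.6084% − 10.4284% = -16.0368% → -16.04%.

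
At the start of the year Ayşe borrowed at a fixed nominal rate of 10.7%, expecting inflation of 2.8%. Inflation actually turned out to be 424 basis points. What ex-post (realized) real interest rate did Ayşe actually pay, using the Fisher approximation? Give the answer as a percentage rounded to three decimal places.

Ex-post: 10.7% − 4.24% = 6.460%
So the realized real rate is 6.460%.

6.460%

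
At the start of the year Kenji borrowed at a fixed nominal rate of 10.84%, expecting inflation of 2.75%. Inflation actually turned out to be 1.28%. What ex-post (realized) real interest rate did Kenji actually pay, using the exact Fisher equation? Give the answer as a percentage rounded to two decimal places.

9.44%

Ex-post: (1 + 0.1084)/(1 + 0.0128) − 1 = 9.4392%
So the realized real rate is 9.44%.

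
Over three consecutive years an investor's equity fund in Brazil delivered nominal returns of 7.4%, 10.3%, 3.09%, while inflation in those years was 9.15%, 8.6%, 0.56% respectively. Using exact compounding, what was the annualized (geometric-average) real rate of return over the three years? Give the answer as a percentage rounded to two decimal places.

0.81%

Nominal growth factor = 1.0740 × 1.1030 × 1.0309 = 1.22122682
Price-level growth factor = 1.0915 × 1.0860 × 1.0056 = 1.19200707
Real growth factor = 1.22122682 / 1.19200707 = 1.02451307
Annualized real rate = 1.02451307^(1/3) − 1 = 0.8105% → 0.81%.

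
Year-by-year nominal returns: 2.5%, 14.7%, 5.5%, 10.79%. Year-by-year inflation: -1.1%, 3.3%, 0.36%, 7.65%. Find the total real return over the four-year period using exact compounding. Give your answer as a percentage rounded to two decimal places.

24.50%

Nominal growth factor = 1.0250 × 1.1470 × 1.0550 × 1.1079 = 1.374170
Price-level growth factor = 0.9890 × 1.0330 × 1.0036 × 1.0765 = 1.103751
Real growth factor = 1.374170 / 1.103751 = 1.244999
Total real return = 1.244999 − 1 → 24.50%.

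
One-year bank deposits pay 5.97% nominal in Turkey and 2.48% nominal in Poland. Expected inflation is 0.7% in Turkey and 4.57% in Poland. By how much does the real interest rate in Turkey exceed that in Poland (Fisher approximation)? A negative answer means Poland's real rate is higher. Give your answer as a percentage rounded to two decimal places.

Turkey: 5.97% − 0.7% = 5.270%
Poland: 2.48% − 4.57% = -2.090%
Differential = 7.360% → 7.36%.

7.36%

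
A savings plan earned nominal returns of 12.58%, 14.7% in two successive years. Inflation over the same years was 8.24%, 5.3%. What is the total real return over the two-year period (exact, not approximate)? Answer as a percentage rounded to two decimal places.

Compound the nominal returns: 1.1258 × 1.1470 = 1.291293.
Compound inflation: 1.0824 × 1.0530 = 1.139767.
Deflate: 1.291293 / 1.139767 = 1.132944.
Total real return = 1.132944 − 1 → 13.29%.

13.29%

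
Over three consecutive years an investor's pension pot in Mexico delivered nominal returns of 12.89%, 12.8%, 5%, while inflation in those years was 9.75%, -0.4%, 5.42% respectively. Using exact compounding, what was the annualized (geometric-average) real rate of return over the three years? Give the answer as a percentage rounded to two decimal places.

5.08%

Compound the nominal returns: 1.1289 × 1.1280 × 1.0500 = 1.33706916.
Compound inflation: 1.0975 × 0.9960 × 1.0542 = 1.15235656.
Deflate: 1.33706916 / 1.15235656 = 1.16029118.
Annualized real rate = 1.16029118^(1/3) − 1 = 5.0805% → 5.08%.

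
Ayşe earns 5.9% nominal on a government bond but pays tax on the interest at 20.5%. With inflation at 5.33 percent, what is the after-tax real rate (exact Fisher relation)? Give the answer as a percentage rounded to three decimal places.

After-tax nominal return = 5.9% × (1 − 0.205) = 4.6905%.
1 + r = 1.046905 / 1.05330 = 0.993929
After-tax real rate = 0.993929 − 1 → -0.607%.

-0.607%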